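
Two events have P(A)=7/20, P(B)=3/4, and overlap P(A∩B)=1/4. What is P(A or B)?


P(A∪B) = P(A) + P(B) - P(A∩B)
= 7/20 + 3/4 - 1/4 = 17/20

17/20


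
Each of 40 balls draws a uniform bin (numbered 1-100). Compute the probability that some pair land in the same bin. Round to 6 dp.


P(all different) = prod((100-i)/100 for i=0..39) = 0.000112
P(at least one match) = 1 - 0.000112 = 0.999888

0.999888


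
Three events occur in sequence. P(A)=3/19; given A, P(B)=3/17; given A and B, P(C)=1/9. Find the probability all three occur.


P(A∩B∩C) = P(A) * P(B|A) * P(C|A∩B)
= 3/19 * 3/17 * 1/9
= 9/323 * 1/9 = 1/323

1/323


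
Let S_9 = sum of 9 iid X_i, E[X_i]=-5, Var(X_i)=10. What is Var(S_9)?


By independence, Var(S_n) = n*Var(X_1) = 9*10 = 90

90


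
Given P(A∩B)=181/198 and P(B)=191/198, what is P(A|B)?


P(A|B) = P(A∩B)/P(B) = (181/198)/(191/198) = 181/191

181/191


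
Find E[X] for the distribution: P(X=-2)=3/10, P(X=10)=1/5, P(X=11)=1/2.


E[X] = sum(x * P(x))
= -2*3/10 + 10*1/5 + 11*1/2
= 69/10

69/10


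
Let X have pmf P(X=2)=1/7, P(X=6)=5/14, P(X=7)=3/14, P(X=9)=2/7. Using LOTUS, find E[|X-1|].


E[|X-1|] = sum(g(x)*P(x))
= 1*1/7 + 5*5/14 + 6*3/14 + 8*2/7
= 11/2

11/2


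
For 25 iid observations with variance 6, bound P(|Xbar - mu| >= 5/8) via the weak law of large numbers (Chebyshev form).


Var(Xbar) = Var(X)/n = 6/25
Chebyshev: P(|Xbar-mu| >= 5/8) <= Var(Xbar)/(5/8)^2 = (6/25)/(25/64) = 384/625

384/625


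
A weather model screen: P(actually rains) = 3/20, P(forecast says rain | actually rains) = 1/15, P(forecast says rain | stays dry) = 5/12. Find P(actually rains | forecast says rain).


P(A) = P(A|B)P(B) + P(A|B')P(B') = 1/15*3/20 + 5/12*17/20 = 437/1200
P(B|A) = P(A|B)P(B)/P(A) = (1/100)/(437/1200) = 12/437

12/437


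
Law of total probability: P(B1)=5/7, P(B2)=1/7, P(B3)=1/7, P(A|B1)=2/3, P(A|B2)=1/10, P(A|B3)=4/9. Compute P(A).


P(A) = P(A|B1)P(B1) + P(A|B2)P(B2) + P(A|B3)P(B3)
= 2/3*5/7 + 1/10*1/7 + 4/9*1/7
= 10/21 + 1/70 + 4/63 = 349/630

349/630


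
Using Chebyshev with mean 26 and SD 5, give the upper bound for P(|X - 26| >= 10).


k = 10/5 = 2
Chebyshev: P(|X-mu| >= k*sigma) <= 1/k^2 = 1/2^2 = 1/4

1/4


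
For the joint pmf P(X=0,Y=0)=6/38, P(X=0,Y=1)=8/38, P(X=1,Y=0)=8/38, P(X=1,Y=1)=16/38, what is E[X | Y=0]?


P(Y=0) = 14/38
E[X|Y=0] = (0*6 + 1*8)/14 = 8/14 = 4/7

4/7


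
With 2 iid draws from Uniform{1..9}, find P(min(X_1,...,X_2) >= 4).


P(min >= 4) = P(all X_i >= 4) = (P(X_1 >= 4))^2
= (6/9)^2 = (2/3)^2 = 4/9

4/9


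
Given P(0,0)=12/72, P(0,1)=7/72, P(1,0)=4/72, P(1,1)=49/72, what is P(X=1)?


P(X=1) = P(1,0)+P(1,1) = 4/72 + 49/72 = 53/72

53/72


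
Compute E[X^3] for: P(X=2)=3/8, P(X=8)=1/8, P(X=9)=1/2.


E[X^3] = sum(x^3 * P(x))
= 8*3/8 + 512*1/8 + 729*1/2
= 863/2

863/2


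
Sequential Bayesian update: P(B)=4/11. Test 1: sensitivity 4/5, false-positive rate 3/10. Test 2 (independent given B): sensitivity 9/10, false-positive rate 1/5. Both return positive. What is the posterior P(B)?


After test 1: P(+) = 4/5*4/11 + 3/10*7/11 = 53/110
P(B|+) = (16/55)/(53/110) = 32/53
After test 2 (use post1 as new prior): P(+) = 9/10*32/53 + 1/5*21/53 = 33/53
P(B|+,+) = (144/265)/(33/53) = 48/55

48/55


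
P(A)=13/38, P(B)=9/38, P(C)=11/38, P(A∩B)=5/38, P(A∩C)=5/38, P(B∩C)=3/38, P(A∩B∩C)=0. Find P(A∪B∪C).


P(A∪B∪C) = P(A)+P(B)+P(C) - P(AB)-P(AC)-P(BC) + P(ABC)
= 13/38+9/38+11/38 - 5/38-5/38-3/38 + 0
= 10/19

10/19


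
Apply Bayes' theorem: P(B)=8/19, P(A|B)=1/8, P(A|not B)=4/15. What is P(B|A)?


P(A) = P(A|B)P(B) + P(A|B')P(B') = 1/8*8/19 + 4/15*11/19 = 59/285
P(B|A) = P(A|B)P(B)/P(A) = (1/19)/(59/285) = 15/59

15/59


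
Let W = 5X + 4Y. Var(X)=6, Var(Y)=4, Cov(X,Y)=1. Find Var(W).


Var(5X + 4Y) = 5^2*Var(X) + 4^2*Var(Y) + 2*5*4*Cov(X,Y)
= 25*6 + 16*4 + 40*1
= 150 + 64 + 40 = 254

254


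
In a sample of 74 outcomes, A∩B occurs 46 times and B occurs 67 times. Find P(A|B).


P(A|B) = P(A∩B)/P(B) = (46/74)/(67/74) = 46/67

46/67


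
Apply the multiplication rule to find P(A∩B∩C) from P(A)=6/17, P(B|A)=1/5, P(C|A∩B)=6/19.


P(A∩B∩C) = P(A) * P(B|A) * P(C|A∩B)
= 6/17 * 1/5 * 6/19
= 6/85 * 6/19 = 36/1615

36/1615


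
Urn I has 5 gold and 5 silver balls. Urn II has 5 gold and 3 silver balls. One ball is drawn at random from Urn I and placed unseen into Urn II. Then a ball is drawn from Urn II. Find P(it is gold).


P(transfer gold) = 5/10 = 1/2; P(transfer silver) = 1/2
If gold transferred: Urn II has 6 gold of 9, so P(gold|gold moved) = 2/3
If silver transferred: Urn II has 5 gold of 9, so P(gold|silver moved) = 5/9
By total probability: P(gold) = 1/2*2/3 + 1/2*5/9 = 11/18

11/18


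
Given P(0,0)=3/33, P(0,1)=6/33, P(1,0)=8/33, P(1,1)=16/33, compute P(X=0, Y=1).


Read from table: P(X=0, Y=1) = 6/33 = 2/11

2/11


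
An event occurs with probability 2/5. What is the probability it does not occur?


P(A') = 1 - P(A) = 1 - 2/5 = 3/5

3/5


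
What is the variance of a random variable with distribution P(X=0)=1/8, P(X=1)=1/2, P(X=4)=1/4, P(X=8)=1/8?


E[X] = 5/2, E[X^2] = 25/2
Var(X) = E[X^2] - (E[X])^2 = 25/2 - (5/2)^2 = 25/4

25/4


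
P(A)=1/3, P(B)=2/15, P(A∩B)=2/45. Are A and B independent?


P(A)*P(B) = 1/3*2/15 = 2/45
P(A∩B) = 2/45, which equals P(A)P(B), so independent

Yes, A and B are independent


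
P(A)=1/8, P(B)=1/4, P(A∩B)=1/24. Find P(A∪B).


P(A∪B) = P(A) + P(B) - P(A∩B)
= 1/8 + 1/4 - 1/24 = 1/3

1/3


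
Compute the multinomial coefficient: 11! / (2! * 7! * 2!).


11! = 39916800
Denominator: 2!=2 * 7!=5040 * 2!=2
Coefficient = 39916800 / 20160 = 1980

1980


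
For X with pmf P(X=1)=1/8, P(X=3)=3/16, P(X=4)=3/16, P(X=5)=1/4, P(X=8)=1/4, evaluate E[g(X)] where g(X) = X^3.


E[X^3] = sum(g(x)*P(x))
= 1*1/8 + 27*3/16 + 64*3/16 + 125*1/4 + 512*1/4
= 2823/16

2823/16


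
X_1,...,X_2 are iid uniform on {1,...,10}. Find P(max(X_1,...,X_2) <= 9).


P(max <= 9) = P(all X_i <= 9) = (P(X_1 <= 9))^2
= (9/10)^2 = 81/100

81/100


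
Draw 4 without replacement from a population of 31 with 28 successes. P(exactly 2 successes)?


P(X=2) = C(28,2)*C(3,2) / C(31,4)
= 378*3 / 31465
= 1134/31465 = 162/4495

162/4495


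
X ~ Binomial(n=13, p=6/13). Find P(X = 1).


P(X=1) = C(13,1) * p^1 * (1-p)^12
= 13 * 6/13 * 13841287201/23298085122481
= 83047723206/23298085122481

83047723206/23298085122481


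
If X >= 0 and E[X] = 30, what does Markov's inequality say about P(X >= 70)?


Markov: P(X >= a) <= E[X]/a
P(X >= 70) <= 30/70 = 3/7

3/7


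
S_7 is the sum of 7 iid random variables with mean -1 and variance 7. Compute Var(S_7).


By independence, Var(S_n) = n*Var(X_1) = 7*7 = 49

49


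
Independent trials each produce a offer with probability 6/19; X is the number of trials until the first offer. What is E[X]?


For geometric (trials until first success), E[X] = 1/p = 1/(6/19) = 19/6

19/6


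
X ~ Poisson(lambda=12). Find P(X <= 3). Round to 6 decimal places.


P(X<=3) = e^(-12)*12^0/0! + e^(-12)*12^1/1! + e^(-12)*12^2/2! + e^(-12)*12^3/3!
≈ 0.0000061442 + 0.0000737305 + 0.0004423833 + 0.0017695332
= 0.0022917912
≈ 0.002292

0.002292


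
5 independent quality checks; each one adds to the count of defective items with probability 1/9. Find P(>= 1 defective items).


P(at least one) = 1 - P(none)
P(none) = (1 - 1/9)^5 = (8/9)^5 = 32768/59049
P(at least one) = 1 - 32768/59049 = 26281/59049

26281/59049


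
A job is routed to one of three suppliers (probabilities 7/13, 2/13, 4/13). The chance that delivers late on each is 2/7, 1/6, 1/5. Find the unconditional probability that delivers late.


P(A) = P(A|B1)P(B1) + P(A|B2)P(B2) + P(A|B3)P(B3)
= 2/7*7/13 + 1/6*2/13 + 1/5*4/13
= 2/13 + 1/39 + 4/65 = 47/195

47/195


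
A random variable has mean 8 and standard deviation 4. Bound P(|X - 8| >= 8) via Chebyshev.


k = 8/4 = 2
Chebyshev: P(|X-mu| >= k*sigma) <= 1/k^2 = 1/2^2 = 1/4

1/4


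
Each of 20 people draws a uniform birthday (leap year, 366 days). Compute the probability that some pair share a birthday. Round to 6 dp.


P(all different) = prod((366-i)/366 for i=0..19) = 0.589430
P(at least one match) = 1 - 0.589430 = 0.410570

0.410570


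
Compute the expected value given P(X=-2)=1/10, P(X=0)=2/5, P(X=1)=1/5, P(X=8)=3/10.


E[X] = sum(x * P(x))
= -2*1/10 + 0*2/5 + 1*1/5 + 8*3/10
= 12/5

12/5


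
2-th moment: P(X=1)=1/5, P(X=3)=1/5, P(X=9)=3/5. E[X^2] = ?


E[X^2] = sum(x^2 * P(x))
= 1*1/5 + 9*1/5 + 81*3/5
= 253/5

253/5


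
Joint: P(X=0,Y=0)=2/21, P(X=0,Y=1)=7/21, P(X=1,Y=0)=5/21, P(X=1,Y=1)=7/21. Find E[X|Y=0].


P(Y=0) = 7/21
E[X|Y=0] = (0*2 + 1*5)/7 = 5/7

5/7


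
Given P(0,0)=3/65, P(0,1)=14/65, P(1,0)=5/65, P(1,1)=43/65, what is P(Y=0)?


P(Y=0) = P(0,0)+P(1,0) = 3/65 + 5/65 = 8/65

8/65


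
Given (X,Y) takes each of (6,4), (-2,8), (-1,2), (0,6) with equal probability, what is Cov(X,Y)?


E[X]=3/4, E[Y]=5, E[XY]=3/2
Cov(X,Y) = E[XY] - E[X]E[Y] = 3/2 - 3/4*5 = -9/4

-9/4


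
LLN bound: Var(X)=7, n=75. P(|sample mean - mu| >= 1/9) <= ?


Var(Xbar) = Var(X)/n = 7/75
Chebyshev: P(|Xbar-mu| >= 1/9) <= Var(Xbar)/(1/9)^2 = (7/75)/(1/81) = 189/25
Bound exceeds 1, so trivial bound: 1

1


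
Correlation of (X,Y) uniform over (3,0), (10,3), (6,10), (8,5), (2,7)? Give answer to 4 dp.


Cov(X,Y) = -0.2000, Var(X) = 8.9600, Var(Y) = 11.6000
rho = Cov/(sqrt(VarX)*sqrt(VarY)) = -0.0196

-0.0196


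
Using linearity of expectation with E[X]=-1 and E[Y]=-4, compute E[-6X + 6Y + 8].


E[-6X + 6Y + 8] = -6*E[X] + 6*E[Y] + 8
= (-6)*(-1) + (6)*(-4) + (8)
= 6 - 24 + 8 = -10

-10


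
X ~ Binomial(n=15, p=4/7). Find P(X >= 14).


P(X>=14) = P(X=14) + P(X=15)
= 12079595520/4747561509943 + 1073741824/4747561509943
= 268435456/96889010407

268435456/96889010407


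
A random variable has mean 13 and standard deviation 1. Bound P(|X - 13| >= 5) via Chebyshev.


k = 5/1 = 5
Chebyshev: P(|X-mu| >= k*sigma) <= 1/k^2 = 1/5^2 = 1/25

1/25


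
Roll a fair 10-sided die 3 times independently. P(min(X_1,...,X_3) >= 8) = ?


P(min >= 8) = P(all X_i >= 8) = (P(X_1 >= 8))^3
= (3/10)^3 = 27/1000

27/1000


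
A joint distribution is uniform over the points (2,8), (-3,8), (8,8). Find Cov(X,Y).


E[X]=7/3, E[Y]=8, E[XY]=56/3
Cov(X,Y) = E[XY] - E[X]E[Y] = 56/3 - 7/3*8 = 0

0


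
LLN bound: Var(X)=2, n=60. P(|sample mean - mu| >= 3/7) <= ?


Var(Xbar) = Var(X)/n = 2/60
Chebyshev: P(|Xbar-mu| >= 3/7) <= Var(Xbar)/(3/7)^2 = (1/30)/(9/49) = 49/270

49/270


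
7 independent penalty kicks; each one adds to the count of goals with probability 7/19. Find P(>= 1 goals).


P(at least one) = 1 - P(none)
P(none) = (1 - 7/19)^7 = (12/19)^7 = 35831808/893871739
P(at least one) = 1 - 35831808/893871739 = 858039931/893871739

858039931/893871739


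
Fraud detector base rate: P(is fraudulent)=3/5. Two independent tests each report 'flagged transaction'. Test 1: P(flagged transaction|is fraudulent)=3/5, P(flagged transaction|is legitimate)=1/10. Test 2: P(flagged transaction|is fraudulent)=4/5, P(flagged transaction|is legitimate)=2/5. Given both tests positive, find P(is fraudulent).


After test 1: P(+) = 3/5*3/5 + 1/10*2/5 = 2/5
P(B|+) = (9/25)/(2/5) = 9/10
After test 2 (use post1 as new prior): P(+) = 4/5*9/10 + 2/5*1/10 = 19/25
P(B|+,+) = (18/25)/(19/25) = 18/19

18/19


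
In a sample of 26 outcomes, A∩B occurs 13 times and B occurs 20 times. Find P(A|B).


P(A|B) = P(A∩B)/P(B) = (13/26)/(20/26) = 13/20

13/20


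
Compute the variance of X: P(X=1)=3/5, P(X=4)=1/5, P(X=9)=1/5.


E[X] = 16/5, E[X^2] = 20
Var(X) = E[X^2] - (E[X])^2 = 20 - (16/5)^2 = 244/25

244/25


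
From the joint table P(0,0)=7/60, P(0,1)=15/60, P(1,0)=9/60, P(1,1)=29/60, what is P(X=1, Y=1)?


Read from table: P(X=1, Y=1) = 29/60

29/60


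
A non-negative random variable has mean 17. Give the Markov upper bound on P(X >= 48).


Markov: P(X >= a) <= E[X]/a
P(X >= 48) <= 17/48

17/48


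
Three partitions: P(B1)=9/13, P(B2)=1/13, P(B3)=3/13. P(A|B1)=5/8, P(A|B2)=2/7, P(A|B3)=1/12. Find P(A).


P(A) = P(A|B1)P(B1) + P(A|B2)P(B2) + P(A|B3)P(B3)
= 5/8*9/13 + 2/7*1/13 + 1/12*3/13
= 45/104 + 2/91 + 1/52 = 345/728

345/728


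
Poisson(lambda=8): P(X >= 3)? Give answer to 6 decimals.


P(X>=3) = 1 - P(X<=2) = 1 - (e^(-8)*8^0/0! + e^(-8)*8^1/1! + e^(-8)*8^2/2!)
≈ 1 - (0.0003354626 + 0.0026837010 + 0.0107348041)
= 1 - 0.0137539677 = 0.9862460323
≈ 0.986246

0.986246


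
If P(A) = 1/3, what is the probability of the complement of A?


P(A') = 1 - P(A) = 1 - 1/3 = 2/3

2/3


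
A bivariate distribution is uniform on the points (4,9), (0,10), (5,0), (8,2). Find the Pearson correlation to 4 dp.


Cov(X,Y) = -9.3125, Var(X) = 8.1875, Var(Y) = 18.6875
rho = Cov/(sqrt(VarX)*sqrt(VarY)) = -0.7529

-0.7529


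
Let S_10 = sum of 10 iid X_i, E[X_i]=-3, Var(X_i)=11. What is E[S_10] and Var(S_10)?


E[S_n] = n*mu = 10*-3 = -30
Var(S_n) = n*sigma^2 = 10*11 = 110

E[S_10]=-30, Var(S_10)=110


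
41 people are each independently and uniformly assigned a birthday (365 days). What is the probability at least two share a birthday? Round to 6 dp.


P(all different) = prod((365-i)/365 for i=0..40) = 0.096848
P(at least one match) = 1 - 0.096848 = 0.903152

0.903152


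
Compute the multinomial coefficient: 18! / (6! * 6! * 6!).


18! = 6402373705728000
Denominator: 6!=720 * 6!=720 * 6!=720
Coefficient = 6402373705728000 / 373248000 = 17153136

17153136


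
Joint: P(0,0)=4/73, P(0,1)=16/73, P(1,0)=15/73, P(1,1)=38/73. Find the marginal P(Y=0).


P(Y=0) = P(0,0)+P(1,0) = 4/73 + 15/73 = 19/73

19/73


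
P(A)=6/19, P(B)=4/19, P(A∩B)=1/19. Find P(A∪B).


P(A∪B) = P(A) + P(B) - P(A∩B)
= 6/19 + 4/19 - 1/19 = 9/19

9/19


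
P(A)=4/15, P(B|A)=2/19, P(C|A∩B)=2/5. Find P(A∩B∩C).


P(A∩B∩C) = P(A) * P(B|A) * P(C|A∩B)
= 4/15 * 2/19 * 2/5
= 8/285 * 2/5 = 16/1425

16/1425


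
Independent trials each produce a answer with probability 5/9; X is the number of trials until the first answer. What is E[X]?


For geometric (trials until first success), E[X] = 1/p = 1/(5/9) = 9/5

9/5


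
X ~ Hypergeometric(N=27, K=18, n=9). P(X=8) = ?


P(X=8) = C(18,8)*C(9,1) / C(27,9)
= 43758*9 / 4686825
= 393822/4686825 = 918/10925

918/10925


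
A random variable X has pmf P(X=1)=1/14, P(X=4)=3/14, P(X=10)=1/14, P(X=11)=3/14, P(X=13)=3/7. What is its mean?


E[X] = sum(x * P(x))
= 1*1/14 + 4*3/14 + 10*1/14 + 11*3/14 + 13*3/7
= 67/7

67/7


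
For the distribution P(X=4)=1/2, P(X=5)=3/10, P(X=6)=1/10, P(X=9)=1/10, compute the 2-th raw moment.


E[X^2] = sum(x^2 * P(x))
= 16*1/2 + 25*3/10 + 36*1/10 + 81*1/10
= 136/5

136/5


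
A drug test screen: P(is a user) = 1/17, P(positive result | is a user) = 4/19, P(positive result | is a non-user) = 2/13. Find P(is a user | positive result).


P(A) = P(A|B)P(B) + P(A|B')P(B') = 4/19*1/17 + 2/13*16/17 = 660/4199
P(B|A) = P(A|B)P(B)/P(A) = (4/323)/(660/4199) = 13/165

13/165


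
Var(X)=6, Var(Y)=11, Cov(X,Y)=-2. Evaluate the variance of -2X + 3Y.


Var(-2X + 3Y) = (-2)^2*Var(X) + 3^2*Var(Y) + 2*(-2)*3*Cov(X,Y)
= 4*6 + 9*11 - 12*(-2)
= 24 + 99 + 24 = 147

147


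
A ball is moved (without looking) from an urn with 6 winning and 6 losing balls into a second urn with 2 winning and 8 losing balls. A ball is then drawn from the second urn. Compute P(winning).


P(transfer winning) = 6/12 = 1/2; P(transfer losing) = 1/2
If winning transferred: Urn II has 3 winning of 11, so P(winning|winning moved) = 3/11
If losing transferred: Urn II has 2 winning of 11, so P(winning|losing moved) = 2/11
By total probability: P(winning) = 1/2*3/11 + 1/2*2/11 = 5/22

5/22


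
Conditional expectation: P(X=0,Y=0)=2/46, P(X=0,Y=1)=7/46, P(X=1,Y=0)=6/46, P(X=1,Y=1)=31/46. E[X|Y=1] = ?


P(Y=1) = 38/46
E[X|Y=1] = (0*7 + 1*31)/38 = 31/38

31/38


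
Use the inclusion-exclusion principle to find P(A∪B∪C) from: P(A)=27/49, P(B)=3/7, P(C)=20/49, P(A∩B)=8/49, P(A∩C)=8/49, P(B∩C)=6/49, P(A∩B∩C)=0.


P(A∪B∪C) = P(A)+P(B)+P(C) - P(AB)-P(AC)-P(BC) + P(ABC)
= 27/49+3/7+20/49 - 8/49-8/49-6/49 + 0
= 46/49

46/49


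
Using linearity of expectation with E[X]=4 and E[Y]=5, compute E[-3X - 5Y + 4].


E[-3X - 5Y + 4] = -3*E[X] - 5*E[Y] + 4
= (-3)*(4) + (-5)*(5) + (4)
= -12 - 25 + 4 = -33

-33


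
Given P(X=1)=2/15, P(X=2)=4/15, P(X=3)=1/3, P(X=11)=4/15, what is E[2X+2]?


E[2X+2] = sum(g(x)*P(x))
= 4*2/15 + 6*4/15 + 8*1/3 + 24*4/15
= 56/5

56/5


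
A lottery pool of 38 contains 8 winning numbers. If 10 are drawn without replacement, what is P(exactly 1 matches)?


P(X=1) = C(8,1)*C(30,9) / C(38,10)
= 8*14307150 / 472733756
= 114457200/472733756 = 89700/370481

89700/370481


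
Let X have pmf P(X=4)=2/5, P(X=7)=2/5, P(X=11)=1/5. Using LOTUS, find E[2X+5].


E[2X+5] = sum(g(x)*P(x))
= 13*2/5 + 19*2/5 + 27*1/5
= 91/5

91/5


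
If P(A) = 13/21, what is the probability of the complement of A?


P(A') = 1 - P(A) = 1 - 13/21 = 8/21

8/21


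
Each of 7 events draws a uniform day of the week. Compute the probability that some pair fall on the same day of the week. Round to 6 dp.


P(all different) = prod((7-i)/7 for i=0..6) = 0.006120
P(at least one match) = 1 - 0.006120 = 0.993880

0.993880


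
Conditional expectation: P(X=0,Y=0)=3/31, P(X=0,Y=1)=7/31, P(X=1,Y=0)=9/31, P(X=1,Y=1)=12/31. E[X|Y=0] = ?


P(Y=0) = 12/31
E[X|Y=0] = (0*3 + 1*9)/12 = 9/12 = 3/4

3/4


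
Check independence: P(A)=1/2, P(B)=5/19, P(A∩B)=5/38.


P(A)*P(B) = 1/2*5/19 = 5/38
P(A∩B) = 5/38, which equals P(A)P(B), so independent

Yes, A and B are independent


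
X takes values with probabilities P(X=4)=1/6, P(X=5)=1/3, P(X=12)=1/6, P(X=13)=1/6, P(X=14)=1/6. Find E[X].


E[X] = sum(x * P(x))
= 4*1/6 + 5*1/3 + 12*1/6 + 13*1/6 + 14*1/6
= 53/6

53/6


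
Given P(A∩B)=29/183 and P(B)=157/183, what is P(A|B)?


P(A|B) = P(A∩B)/P(B) = (29/183)/(157/183) = 29/157

29/157


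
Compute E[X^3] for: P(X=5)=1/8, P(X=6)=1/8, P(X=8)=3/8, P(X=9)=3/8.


E[X^3] = sum(x^3 * P(x))
= 125*1/8 + 216*1/8 + 512*3/8 + 729*3/8
= 508

508


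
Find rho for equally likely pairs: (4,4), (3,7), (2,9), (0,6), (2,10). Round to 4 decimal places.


Cov(X,Y) = -0.8400, Var(X) = 1.7600, Var(Y) = 4.5600
rho = Cov/(sqrt(VarX)*sqrt(VarY)) = -0.2965

-0.2965


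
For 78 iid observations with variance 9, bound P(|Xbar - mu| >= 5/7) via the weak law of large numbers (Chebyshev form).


Var(Xbar) = Var(X)/n = 9/78
Chebyshev: P(|Xbar-mu| >= 5/7) <= Var(Xbar)/(5/7)^2 = (3/26)/(25/49) = 147/650

147/650


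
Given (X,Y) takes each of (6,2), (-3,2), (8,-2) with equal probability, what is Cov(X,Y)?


E[X]=11/3, E[Y]=2/3, E[XY]=-10/3
Cov(X,Y) = E[XY] - E[X]E[Y] = -10/3 - 11/3*2/3 = -52/9

-52/9


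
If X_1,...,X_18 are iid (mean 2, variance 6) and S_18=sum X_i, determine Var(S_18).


By independence, Var(S_n) = n*Var(X_1) = 18*6 = 108

108


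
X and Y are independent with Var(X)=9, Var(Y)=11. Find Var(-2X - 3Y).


Independence => Cov(X,Y)=0
Var(-2X - 3Y) = (-2)^2*Var(X) + (-3)^2*Var(Y)
= 4*9 + 9*11 = 135

135


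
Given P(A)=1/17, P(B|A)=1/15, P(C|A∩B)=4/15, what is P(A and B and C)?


P(A∩B∩C) = P(A) * P(B|A) * P(C|A∩B)
= 1/17 * 1/15 * 4/15
= 1/255 * 4/15 = 4/3825

4/3825


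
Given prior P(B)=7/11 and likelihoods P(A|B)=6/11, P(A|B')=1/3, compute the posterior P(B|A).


P(A) = P(A|B)P(B) + P(A|B')P(B') = 6/11*7/11 + 1/3*4/11 = 170/363
P(B|A) = P(A|B)P(B)/P(A) = (42/121)/(170/363) = 63/85

63/85


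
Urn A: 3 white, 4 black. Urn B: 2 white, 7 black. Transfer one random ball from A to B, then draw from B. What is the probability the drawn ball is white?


P(transfer white) = 3/7; P(transfer black) = 4/7
If white transferred: Urn II has 3 white of 10, so P(white|white moved) = 3/10
If black transferred: Urn II has 2 white of 10, so P(white|black moved) = 1/5
By total probability: P(white) = 3/7*3/10 + 4/7*1/5 = 17/70

17/70


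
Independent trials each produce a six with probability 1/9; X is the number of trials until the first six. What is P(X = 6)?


P(X=6) = (1-p)^5 * p = (8/9)^5 * 1/9
= 32768/59049 * 1/9 = 32768/531441

32768/531441


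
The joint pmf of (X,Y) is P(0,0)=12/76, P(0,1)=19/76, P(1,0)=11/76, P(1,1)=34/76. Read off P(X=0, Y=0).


Read from table: P(X=0, Y=0) = 12/76 = 3/19

3/19


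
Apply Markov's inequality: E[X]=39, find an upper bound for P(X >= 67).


Markov: P(X >= a) <= E[X]/a
P(X >= 67) <= 39/67

39/67


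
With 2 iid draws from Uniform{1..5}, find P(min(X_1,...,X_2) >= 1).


P(min >= 1) = P(all X_i >= 1) = (P(X_1 >= 1))^2
= (5/5)^2 = 1^2 = 1

1


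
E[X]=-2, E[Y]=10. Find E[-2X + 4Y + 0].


E[-2X + 4Y + 0] = -2*E[X] + 4*E[Y] + 0
= (-2)*(-2) + (4)*(10) + (0)
= 4 + 40 + 0 = 44

44


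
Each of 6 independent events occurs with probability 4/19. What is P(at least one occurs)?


P(at least one) = 1 - P(none)
P(none) = (1 - 4/19)^6 = (15/19)^6 = 11390625/47045881
P(at least one) = 1 - 11390625/47045881 = 35655256/47045881

35655256/47045881


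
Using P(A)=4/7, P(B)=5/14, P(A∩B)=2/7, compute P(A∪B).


P(A∪B) = P(A) + P(B) - P(A∩B)
= 4/7 + 5/14 - 2/7 = 9/14

9/14


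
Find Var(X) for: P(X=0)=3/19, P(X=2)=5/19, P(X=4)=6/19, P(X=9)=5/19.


E[X] = 79/19, E[X^2] = 521/19
Var(X) = E[X^2] - (E[X])^2 = 521/19 - (79/19)^2 = 3658/361

3658/361


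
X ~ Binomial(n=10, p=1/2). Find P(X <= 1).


P(X<=1) = P(X=0) + P(X=1)
= 1/1024 + 5/512
= 11/1024

11/1024


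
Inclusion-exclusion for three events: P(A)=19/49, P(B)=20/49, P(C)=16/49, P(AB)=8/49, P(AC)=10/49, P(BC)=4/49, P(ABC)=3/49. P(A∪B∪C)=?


P(A∪B∪C) = P(A)+P(B)+P(C) - P(AB)-P(AC)-P(BC) + P(ABC)
= 19/49+20/49+16/49 - 8/49-10/49-4/49 + 3/49
= 36/49

36/49


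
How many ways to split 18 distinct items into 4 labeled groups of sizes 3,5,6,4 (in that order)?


18! = 6402373705728000
Denominator: 3!=6 * 5!=120 * 6!=720 * 4!=24
Coefficient = 6402373705728000 / 12441600 = 514594080

514594080


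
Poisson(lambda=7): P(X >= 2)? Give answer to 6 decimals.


P(X>=2) = 1 - P(X<=1) = 1 - (e^(-7)*7^0/0! + e^(-7)*7^1/1!)
≈ 1 - (0.0009118820 + 0.0063831738)
= 1 - 0.0072950558 = 0.9927049442
≈ 0.992705

0.992705


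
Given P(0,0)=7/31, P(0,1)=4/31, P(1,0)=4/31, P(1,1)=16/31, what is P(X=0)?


P(X=0) = P(0,0)+P(0,1) = 7/31 + 4/31 = 11/31

11/31


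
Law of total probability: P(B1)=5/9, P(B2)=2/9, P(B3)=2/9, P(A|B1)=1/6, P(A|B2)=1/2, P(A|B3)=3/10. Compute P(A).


P(A) = P(A|B1)P(B1) + P(A|B2)P(B2) + P(A|B3)P(B3)
= 1/6*5/9 + 1/2*2/9 + 3/10*2/9
= 5/54 + 1/9 + 1/15 = 73/270

73/270


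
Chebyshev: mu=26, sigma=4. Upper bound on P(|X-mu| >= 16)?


k = 16/4 = 4
Chebyshev: P(|X-mu| >= k*sigma) <= 1/k^2 = 1/4^2 = 1/16

1/16


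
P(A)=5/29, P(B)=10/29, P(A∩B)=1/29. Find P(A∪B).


P(A∪B) = P(A) + P(B) - P(A∩B)
= 5/29 + 10/29 - 1/29 = 14/29

14/29


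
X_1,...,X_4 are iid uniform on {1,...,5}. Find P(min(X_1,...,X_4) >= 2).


P(min >= 2) = P(all X_i >= 2) = (P(X_1 >= 2))^4
= (4/5)^4 = 256/625

256/625


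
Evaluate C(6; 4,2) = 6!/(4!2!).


6! = 720
Denominator: 4!=24 * 2!=2
Coefficient = 720 / 48 = 15

15


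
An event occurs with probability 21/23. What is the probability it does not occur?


P(A') = 1 - P(A) = 1 - 21/23 = 2/23

2/23


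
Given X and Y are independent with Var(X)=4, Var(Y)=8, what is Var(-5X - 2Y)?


Independence => Cov(X,Y)=0
Var(-5X - 2Y) = (-5)^2*Var(X) + (-2)^2*Var(Y)
= 25*4 + 4*8 = 132

132


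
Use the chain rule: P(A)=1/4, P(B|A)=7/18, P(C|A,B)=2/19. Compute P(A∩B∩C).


P(A∩B∩C) = P(A) * P(B|A) * P(C|A∩B)
= 1/4 * 7/18 * 2/19
= 7/72 * 2/19 = 7/684

7/684


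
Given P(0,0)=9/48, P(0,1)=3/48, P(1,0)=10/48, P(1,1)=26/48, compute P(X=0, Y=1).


Read from table: P(X=0, Y=1) = 3/48 = 1/16

1/16


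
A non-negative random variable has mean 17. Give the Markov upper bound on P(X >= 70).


Markov: P(X >= a) <= E[X]/a
P(X >= 70) <= 17/70

17/70


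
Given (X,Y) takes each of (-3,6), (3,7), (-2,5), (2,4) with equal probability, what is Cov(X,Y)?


E[X]=0, E[Y]=11/2, E[XY]=1/4
Cov(X,Y) = E[XY] - E[X]E[Y] = 1/4 - 0*11/2 = 1/4

1/4


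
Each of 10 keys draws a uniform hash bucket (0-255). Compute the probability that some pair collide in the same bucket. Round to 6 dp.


P(all different) = prod((256-i)/256 for i=0..9) = 0.836945
P(at least one match) = 1 - 0.836945 = 0.163055

0.163055


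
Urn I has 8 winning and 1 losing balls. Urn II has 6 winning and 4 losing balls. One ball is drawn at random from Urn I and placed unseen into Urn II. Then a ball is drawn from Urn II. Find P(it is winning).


P(transfer winning) = 8/9; P(transfer losing) = 1/9
If winning transferred: Urn II has 7 winning of 11, so P(winning|winning moved) = 7/11
If losing transferred: Urn II has 6 winning of 11, so P(winning|losing moved) = 6/11
By total probability: P(winning) = 8/9*7/11 + 1/9*6/11 = 62/99

62/99


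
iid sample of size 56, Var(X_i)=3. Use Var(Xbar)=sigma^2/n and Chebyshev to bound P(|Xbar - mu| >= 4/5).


Var(Xbar) = Var(X)/n = 3/56
Chebyshev: P(|Xbar-mu| >= 4/5) <= Var(Xbar)/(4/5)^2 = (3/56)/(16/25) = 75/896

75/896


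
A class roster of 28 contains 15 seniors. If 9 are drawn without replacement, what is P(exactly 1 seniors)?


P(X=1) = C(15,1)*C(13,8) / C(28,9)
= 15*1287 / 6906900
= 19305/6906900 = 9/3220

9/3220


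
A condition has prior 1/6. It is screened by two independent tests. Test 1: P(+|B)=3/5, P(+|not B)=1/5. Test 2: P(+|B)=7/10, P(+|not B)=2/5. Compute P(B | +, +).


After test 1: P(+) = 3/5*1/6 + 1/5*5/6 = 4/15
P(B|+) = (1/10)/(4/15) = 3/8
After test 2 (use post1 as new prior): P(+) = 7/10*3/8 + 2/5*5/8 = 41/80
P(B|+,+) = (21/80)/(41/80) = 21/41

21/41


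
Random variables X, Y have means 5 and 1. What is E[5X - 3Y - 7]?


E[5X - 3Y - 7] = 5*E[X] - 3*E[Y] - 7
= (5)*(5) + (-3)*(1) + (-7)
= 25 - 3 - 7 = 15

15


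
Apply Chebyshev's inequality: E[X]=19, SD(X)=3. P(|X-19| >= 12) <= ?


k = 12/3 = 4
Chebyshev: P(|X-mu| >= k*sigma) <= 1/k^2 = 1/4^2 = 1/16

1/16


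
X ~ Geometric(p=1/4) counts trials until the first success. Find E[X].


For geometric (trials until first success), E[X] = 1/p = 1/(1/4) = 4

4


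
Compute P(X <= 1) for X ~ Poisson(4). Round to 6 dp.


P(X<=1) = e^(-4)*4^0/0! + e^(-4)*4^1/1!
≈ 0.0183156389 + 0.0732625556
= 0.0915781945
≈ 0.091578

0.091578


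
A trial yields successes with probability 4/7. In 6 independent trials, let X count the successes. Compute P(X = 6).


P(X=6) = C(6,6) * p^6 * (1-p)^0
= 1 * 4096/117649 * 1
= 4096/117649

4096/117649


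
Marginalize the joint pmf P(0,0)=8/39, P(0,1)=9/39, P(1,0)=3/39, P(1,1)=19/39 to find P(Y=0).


P(Y=0) = P(0,0)+P(1,0) = 8/39 + 3/39 = 11/39

11/39


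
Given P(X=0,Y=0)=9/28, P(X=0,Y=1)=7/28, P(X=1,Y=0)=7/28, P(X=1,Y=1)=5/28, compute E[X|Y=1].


P(Y=1) = 12/28
E[X|Y=1] = (0*7 + 1*5)/12 = 5/12

5/12


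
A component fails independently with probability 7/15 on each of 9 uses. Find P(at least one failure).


P(at least one) = 1 - P(none)
P(none) = (1 - 7/15)^9 = (8/15)^9 = 134217728/38443359375
P(at least one) = 1 - 134217728/38443359375 = 38309141647/38443359375

38309141647/38443359375


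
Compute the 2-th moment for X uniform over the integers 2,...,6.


E[X^2] = (1/5) * sum(x^2 for x=2..6)
= 90/5 = 18

18


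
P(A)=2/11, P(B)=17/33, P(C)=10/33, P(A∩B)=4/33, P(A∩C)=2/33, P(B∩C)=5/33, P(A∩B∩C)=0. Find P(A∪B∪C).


P(A∪B∪C) = P(A)+P(B)+P(C) - P(AB)-P(AC)-P(BC) + P(ABC)
= 2/11+17/33+10/33 - 4/33-2/33-5/33 + 0
= 2/3

2/3


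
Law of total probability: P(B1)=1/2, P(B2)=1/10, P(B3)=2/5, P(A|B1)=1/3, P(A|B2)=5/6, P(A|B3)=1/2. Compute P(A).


P(A) = P(A|B1)P(B1) + P(A|B2)P(B2) + P(A|B3)P(B3)
= 1/3*1/2 + 5/6*1/10 + 1/2*2/5
= 1/6 + 1/12 + 1/5 = 9/20

9/20


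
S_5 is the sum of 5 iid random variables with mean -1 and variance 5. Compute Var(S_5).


By independence, Var(S_n) = n*Var(X_1) = 5*5 = 25

25


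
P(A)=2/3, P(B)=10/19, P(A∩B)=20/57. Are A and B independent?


P(A)*P(B) = 2/3*10/19 = 20/57
P(A∩B) = 20/57, which equals P(A)P(B), so independent

Yes, A and B are independent


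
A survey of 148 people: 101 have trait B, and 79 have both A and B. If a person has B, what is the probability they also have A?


P(A|B) = P(A∩B)/P(B) = (79/148)/(101/148) = 79/101

79/101


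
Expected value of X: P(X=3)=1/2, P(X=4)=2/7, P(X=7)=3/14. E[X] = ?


E[X] = sum(x * P(x))
= 3*1/2 + 4*2/7 + 7*3/14
= 29/7

29/7


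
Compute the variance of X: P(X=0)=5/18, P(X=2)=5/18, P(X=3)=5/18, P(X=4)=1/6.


E[X] = 37/18, E[X^2] = 113/18
Var(X) = E[X^2] - (E[X])^2 = 113/18 - (37/18)^2 = 665/324

665/324


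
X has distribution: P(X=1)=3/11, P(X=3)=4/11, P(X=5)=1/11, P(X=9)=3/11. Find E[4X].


E[4X] = sum(g(x)*P(x))
= 4*3/11 + 12*4/11 + 20*1/11 + 36*3/11
= 188/11

188/11


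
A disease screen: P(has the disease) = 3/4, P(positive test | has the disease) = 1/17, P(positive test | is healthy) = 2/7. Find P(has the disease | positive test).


P(A) = P(A|B)P(B) + P(A|B')P(B') = 1/17*3/4 + 2/7*1/4 = 55/476
P(B|A) = P(A|B)P(B)/P(A) = (3/68)/(55/476) = 21/55

21/55


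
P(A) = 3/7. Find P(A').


P(A') = 1 - P(A) = 1 - 3/7 = 4/7

4/7


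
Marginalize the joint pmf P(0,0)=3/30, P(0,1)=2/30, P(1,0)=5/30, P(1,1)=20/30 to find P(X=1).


P(X=1) = P(1,0)+P(1,1) = 5/30 + 20/30 = 25/30 = 5/6

5/6


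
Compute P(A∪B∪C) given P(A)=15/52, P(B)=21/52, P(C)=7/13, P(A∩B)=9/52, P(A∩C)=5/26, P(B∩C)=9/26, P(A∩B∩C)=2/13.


P(A∪B∪C) = P(A)+P(B)+P(C) - P(AB)-P(AC)-P(BC) + P(ABC)
= 15/52+21/52+7/13 - 9/52-5/26-9/26 + 2/13
= 35/52

35/52


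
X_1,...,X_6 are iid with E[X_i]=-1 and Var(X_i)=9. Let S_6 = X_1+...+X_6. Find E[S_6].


E[S_n] = n*E[X_1] = 6*-1 = -6

-6


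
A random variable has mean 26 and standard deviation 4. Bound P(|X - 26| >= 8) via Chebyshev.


k = 8/4 = 2
Chebyshev: P(|X-mu| >= k*sigma) <= 1/k^2 = 1/2^2 = 1/4

1/4


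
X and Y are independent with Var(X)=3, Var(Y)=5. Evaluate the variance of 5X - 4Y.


Independence => Cov(X,Y)=0
Var(5X - 4Y) = 5^2*Var(X) + (-4)^2*Var(Y)
= 25*3 + 16*5 = 155

155


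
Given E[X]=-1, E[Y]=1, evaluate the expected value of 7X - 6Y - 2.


E[7X - 6Y - 2] = 7*E[X] - 6*E[Y] - 2
= (7)*(-1) + (-6)*(1) + (-2)
= -7 - 6 - 2 = -15

-15


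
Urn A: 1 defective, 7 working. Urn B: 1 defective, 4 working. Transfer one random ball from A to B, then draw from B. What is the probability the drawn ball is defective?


P(transfer defective) = 1/8; P(transfer working) = 7/8
If defective transferred: Urn II has 2 defective of 6, so P(defective|defective moved) = 1/3
If working transferred: Urn II has 1 defective of 6, so P(defective|working moved) = 1/6
By total probability: P(defective) = 1/8*1/3 + 7/8*1/6 = 3/16

3/16


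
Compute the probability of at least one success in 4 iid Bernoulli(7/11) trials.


P(at least one) = 1 - P(none)
P(none) = (1 - 7/11)^4 = (4/11)^4 = 256/14641
P(at least one) = 1 - 256/14641 = 14385/14641

14385/14641


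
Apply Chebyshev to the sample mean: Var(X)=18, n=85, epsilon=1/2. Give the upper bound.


Var(Xbar) = Var(X)/n = 18/85
Chebyshev: P(|Xbar-mu| >= 1/2) <= Var(Xbar)/(1/2)^2 = (18/85)/(1/4) = 72/85

72/85


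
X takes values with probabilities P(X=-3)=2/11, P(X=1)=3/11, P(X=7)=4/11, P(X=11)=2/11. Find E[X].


E[X] = sum(x * P(x))
= -3*2/11 + 1*3/11 + 7*4/11 + 11*2/11
= 47/11

47/11


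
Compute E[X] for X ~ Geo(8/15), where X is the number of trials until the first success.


For geometric (trials until first success), E[X] = 1/p = 1/(8/15) = 15/8

15/8


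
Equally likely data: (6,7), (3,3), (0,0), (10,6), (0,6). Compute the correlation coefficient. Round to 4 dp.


Cov(X,Y) = 5.4800, Var(X) = 14.5600, Var(Y) = 6.6400
rho = Cov/(sqrt(VarX)*sqrt(VarY)) = 0.5573

0.5573


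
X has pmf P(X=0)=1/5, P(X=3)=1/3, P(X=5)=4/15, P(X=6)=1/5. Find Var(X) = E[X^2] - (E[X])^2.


E[X] = 53/15, E[X^2] = 253/15
Var(X) = E[X^2] - (E[X])^2 = 253/15 - (53/15)^2 = 986/225

986/225


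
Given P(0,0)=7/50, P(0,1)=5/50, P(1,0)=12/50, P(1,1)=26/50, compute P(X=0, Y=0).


Read from table: P(X=0, Y=0) = 7/50

7/50


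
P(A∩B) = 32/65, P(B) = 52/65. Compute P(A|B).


P(A|B) = P(A∩B)/P(B) = (32/65)/(52/65) = 32/52 = 8/13

8/13


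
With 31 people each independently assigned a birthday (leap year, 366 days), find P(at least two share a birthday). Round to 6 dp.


P(all different) = prod((366-i)/366 for i=0..30) = 0.270541
P(at least one match) = 1 - 0.270541 = 0.729459

0.729459


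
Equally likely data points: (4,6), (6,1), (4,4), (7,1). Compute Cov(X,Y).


E[X]=21/4, E[Y]=3, E[XY]=53/4
Cov(X,Y) = E[XY] - E[X]E[Y] = 53/4 - 21/4*3 = -5/2

-5/2


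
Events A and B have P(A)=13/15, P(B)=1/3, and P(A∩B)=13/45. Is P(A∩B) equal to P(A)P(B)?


P(A)*P(B) = 13/15*1/3 = 13/45
P(A∩B) = 13/45, which equals P(A)P(B), so independent

Yes, A and B are independent


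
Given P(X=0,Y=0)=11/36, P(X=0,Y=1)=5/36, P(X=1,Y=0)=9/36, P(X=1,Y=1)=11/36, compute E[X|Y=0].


P(Y=0) = 20/36
E[X|Y=0] = (0*11 + 1*9)/20 = 9/20

9/20


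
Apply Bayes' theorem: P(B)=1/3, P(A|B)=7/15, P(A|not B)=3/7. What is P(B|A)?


P(A) = P(A|B)P(B) + P(A|B')P(B') = 7/15*1/3 + 3/7*2/3 = 139/315
P(B|A) = P(A|B)P(B)/P(A) = (7/45)/(139/315) = 49/139

49/139


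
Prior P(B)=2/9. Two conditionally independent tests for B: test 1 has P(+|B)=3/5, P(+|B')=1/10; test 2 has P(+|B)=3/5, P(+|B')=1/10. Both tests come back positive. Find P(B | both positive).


After test 1: P(+) = 3/5*2/9 + 1/10*7/9 = 19/90
P(B|+) = (2/15)/(19/90) = 12/19
After test 2 (use post1 as new prior): P(+) = 3/5*12/19 + 1/10*7/19 = 79/190
P(B|+,+) = (36/95)/(79/190) = 72/79

72/79


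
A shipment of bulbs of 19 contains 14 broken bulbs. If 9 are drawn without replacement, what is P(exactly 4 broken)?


P(X=4) = C(14,4)*C(5,5) / C(19,9)
= 1001*1 / 92378
= 1001/92378 = 7/646

7/646


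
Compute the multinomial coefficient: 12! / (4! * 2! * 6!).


12! = 479001600
Denominator: 4!=24 * 2!=2 * 6!=720
Coefficient = 479001600 / 34560 = 13860

13860


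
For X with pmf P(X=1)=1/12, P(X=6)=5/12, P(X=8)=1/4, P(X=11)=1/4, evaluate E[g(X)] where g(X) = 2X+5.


E[2X+5] = sum(g(x)*P(x))
= 7*1/12 + 17*5/12 + 21*1/4 + 27*1/4
= 59/3

59/3


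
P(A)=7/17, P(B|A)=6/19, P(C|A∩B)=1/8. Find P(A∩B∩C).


P(A∩B∩C) = P(A) * P(B|A) * P(C|A∩B)
= 7/17 * 6/19 * 1/8
= 42/323 * 1/8 = 21/1292

21/1292


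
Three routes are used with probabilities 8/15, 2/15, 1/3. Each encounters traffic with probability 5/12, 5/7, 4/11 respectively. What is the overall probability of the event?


P(A) = P(A|B1)P(B1) + P(A|B2)P(B2) + P(A|B3)P(B3)
= 5/12*8/15 + 5/7*2/15 + 4/11*1/3
= 2/9 + 2/21 + 4/33 = 304/693

304/693


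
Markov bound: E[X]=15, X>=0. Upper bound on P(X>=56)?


Markov: P(X >= a) <= E[X]/a
P(X >= 56) <= 15/56

15/56


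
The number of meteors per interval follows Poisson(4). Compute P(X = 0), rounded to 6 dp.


P(X=0) = e^(-4) * 4^0 / 0!
≈ 0.01831563889 * 1 / 1
≈ 0.018316

0.018316


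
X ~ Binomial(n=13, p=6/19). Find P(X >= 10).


P(X>=10) = P(X=10) + P(X=11) + P(X=12) + P(X=13)
= 37993437960192/42052983462257059 + 4782390792192/42052983462257059 + 367876214784/42052983462257059 + 13060694016/42052983462257059
= 43156765661184/42052983462257059

43156765661184/42052983462257059


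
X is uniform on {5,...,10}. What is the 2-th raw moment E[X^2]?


E[X^2] = (1/6) * sum(x^2 for x=5..10)
= 355/6

355/6


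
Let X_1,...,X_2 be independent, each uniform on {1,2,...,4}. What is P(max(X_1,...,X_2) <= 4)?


P(max <= 4) = P(all X_i <= 4) = (P(X_1 <= 4))^2
= (4/4)^2 = 1^2 = 1

1


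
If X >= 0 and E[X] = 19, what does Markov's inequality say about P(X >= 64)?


Markov: P(X >= a) <= E[X]/a
P(X >= 64) <= 19/64

19/64


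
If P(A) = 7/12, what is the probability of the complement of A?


P(A') = 1 - P(A) = 1 - 7/12 = 5/12

5/12


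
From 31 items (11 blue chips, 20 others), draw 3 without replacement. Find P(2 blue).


P(X=2) = C(11,2)*C(20,1) / C(31,3)
= 55*20 / 4495
= 1100/4495 = 220/899

220/899


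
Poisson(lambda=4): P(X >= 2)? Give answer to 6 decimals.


P(X>=2) = 1 - P(X<=1) = 1 - (e^(-4)*4^0/0! + e^(-4)*4^1/1!)
≈ 1 - (0.0183156389 + 0.0732625556)
= 1 - 0.0915781945 = 0.9084218055
≈ 0.908422

0.908422


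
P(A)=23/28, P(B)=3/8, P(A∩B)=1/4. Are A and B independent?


P(A)*P(B) = 23/28*3/8 = 69/224
P(A∩B) = 1/4 != 69/224, so not independent

No, A and B are not independent


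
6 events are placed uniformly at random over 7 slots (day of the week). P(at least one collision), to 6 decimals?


P(all different) = prod((7-i)/7 for i=0..5) = 0.042839
P(at least one match) = 1 - 0.042839 = 0.957161

0.957161


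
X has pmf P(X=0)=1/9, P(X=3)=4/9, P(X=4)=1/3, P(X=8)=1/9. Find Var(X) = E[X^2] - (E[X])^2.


E[X] = 32/9, E[X^2] = 148/9
Var(X) = E[X^2] - (E[X])^2 = 148/9 - (32/9)^2 = 308/81

308/81


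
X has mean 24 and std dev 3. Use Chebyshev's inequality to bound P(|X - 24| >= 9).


k = 9/3 = 3
Chebyshev: P(|X-mu| >= k*sigma) <= 1/k^2 = 1/3^2 = 1/9

1/9


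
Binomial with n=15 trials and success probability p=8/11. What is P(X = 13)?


P(X=13) = C(15,13) * p^13 * (1-p)^2
= 105 * 549755813888/34522712143931 * 9/121
= 519519244124160/4177248169415651

519519244124160/4177248169415651


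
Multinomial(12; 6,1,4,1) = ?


12! = 479001600
Denominator: 6!=720 * 1!=1 * 4!=24 * 1!=1
Coefficient = 479001600 / 17280 = 27720

27720


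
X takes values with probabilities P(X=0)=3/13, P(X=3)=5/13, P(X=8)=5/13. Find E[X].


E[X] = sum(x * P(x))
= 0*3/13 + 3*5/13 + 8*5/13
= 55/13

55/13


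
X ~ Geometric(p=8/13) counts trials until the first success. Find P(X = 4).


P(X=4) = (1-p)^3 * p = (5/13)^3 * 8/13
= 125/2197 * 8/13 = 1000/28561

1000/28561


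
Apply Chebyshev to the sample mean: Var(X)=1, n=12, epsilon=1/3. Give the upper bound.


Var(Xbar) = Var(X)/n = 1/12
Chebyshev: P(|Xbar-mu| >= 1/3) <= Var(Xbar)/(1/3)^2 = (1/12)/(1/9) = 3/4

3/4


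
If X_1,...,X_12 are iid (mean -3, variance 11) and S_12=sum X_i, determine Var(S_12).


By independence, Var(S_n) = n*Var(X_1) = 12*11 = 132

132


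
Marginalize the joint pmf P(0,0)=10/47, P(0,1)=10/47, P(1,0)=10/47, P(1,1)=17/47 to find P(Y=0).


P(Y=0) = P(0,0)+P(1,0) = 10/47 + 10/47 = 20/47

20/47


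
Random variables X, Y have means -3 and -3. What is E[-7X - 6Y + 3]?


E[-7X - 6Y + 3] = -7*E[X] - 6*E[Y] + 3
= (-7)*(-3) + (-6)*(-3) + (3)
= 21 + 18 + 3 = 42

42


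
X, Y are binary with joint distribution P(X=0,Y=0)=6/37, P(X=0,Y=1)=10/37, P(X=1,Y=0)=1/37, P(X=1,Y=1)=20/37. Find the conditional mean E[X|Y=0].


P(Y=0) = 7/37
E[X|Y=0] = (0*6 + 1*1)/7 = 1/7

1/7


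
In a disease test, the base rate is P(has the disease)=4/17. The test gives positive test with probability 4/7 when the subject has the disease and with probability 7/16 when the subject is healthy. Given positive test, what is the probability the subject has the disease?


P(A) = P(A|B)P(B) + P(A|B')P(B') = 4/7*4/17 + 7/16*13/17 = 893/1904
P(B|A) = P(A|B)P(B)/P(A) = (16/119)/(893/1904) = 256/893

256/893


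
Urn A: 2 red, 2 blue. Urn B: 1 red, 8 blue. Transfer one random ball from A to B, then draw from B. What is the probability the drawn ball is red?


P(transfer red) = 2/4 = 1/2; P(transfer blue) = 1/2
If red transferred: Urn II has 2 red of 10, so P(red|red moved) = 1/5
If blue transferred: Urn II has 1 red of 10, so P(red|blue moved) = 1/10
By total probability: P(red) = 1/2*1/5 + 1/2*1/10 = 3/20

3/20
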